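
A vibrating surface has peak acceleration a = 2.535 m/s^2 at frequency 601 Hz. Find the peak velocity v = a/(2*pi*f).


omega = 2*pi*f = 2*pi*601 = 3776.19 rad/s
v = a / omega = 2.535 / 3776.19 = 0.00067131 m/s


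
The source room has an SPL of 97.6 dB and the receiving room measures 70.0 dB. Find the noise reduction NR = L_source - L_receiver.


NR = L_source - L_receiver (difference between source and receiving room levels)
NR = 97.6 - 70.0 = 27.6 dB


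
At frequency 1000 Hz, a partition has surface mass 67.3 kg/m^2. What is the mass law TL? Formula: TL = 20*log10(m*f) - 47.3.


m * f = 67.3 * 1000 = 67300
20*log10(67300) = 96.5603 dB
TL = 96.5603 - 47.3 = 49.26 dB


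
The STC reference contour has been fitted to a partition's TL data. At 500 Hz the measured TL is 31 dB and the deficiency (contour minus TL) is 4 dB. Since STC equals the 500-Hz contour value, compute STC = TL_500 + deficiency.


By ASTM E413, STC = value of the fitted reference contour at 500 Hz.
Contour value at 500 Hz = TL_500 + deficiency = 31 + 4 = 35
STC = 35


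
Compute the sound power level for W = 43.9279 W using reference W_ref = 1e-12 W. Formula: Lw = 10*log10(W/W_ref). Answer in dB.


W / W_ref = 43.9279 / 1e-12 = 4.39279e+13
Lw = 10 * log10(4.39279e+13) = 136.43 dB


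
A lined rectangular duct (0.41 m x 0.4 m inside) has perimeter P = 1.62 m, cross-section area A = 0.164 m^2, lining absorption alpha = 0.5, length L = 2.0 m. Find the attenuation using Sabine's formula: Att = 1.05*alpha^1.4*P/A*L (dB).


alpha^1.4 = 0.5^1.4 = 0.378929
Attenuation rate = 1.05 * alpha^1.4 * P / A
= 1.05 * 0.378929 * 1.62 / 0.164 = 3.93023 dB/m
Total Att = 3.93023 * 2.0 = 7.8605 dB


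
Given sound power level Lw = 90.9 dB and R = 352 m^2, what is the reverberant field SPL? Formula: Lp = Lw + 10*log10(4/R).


4/R = 4/352 = 0.0113636
Lp = 90.9 + 10*log10(0.0113636) = 71.455 dB


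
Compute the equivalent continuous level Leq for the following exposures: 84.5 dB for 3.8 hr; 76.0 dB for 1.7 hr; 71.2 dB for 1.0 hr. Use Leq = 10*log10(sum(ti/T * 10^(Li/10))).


T_total = 3.8 + 1.7 + 1.0 = 6.5 hr
(3.8/6.5) * 10^(84.5/10) = 1.64767e+08
(1.7/6.5) * 10^(76.0/10) = 1.0412e+07
(1.0/6.5) * 10^(71.2/10) = 2.02809e+06
Sum = 1.64767e+08 + 1.0412e+07 + 2.02809e+06 = 1.77207e+08
Leq = 10*log10(1.77207e+08) = 82.485 dB


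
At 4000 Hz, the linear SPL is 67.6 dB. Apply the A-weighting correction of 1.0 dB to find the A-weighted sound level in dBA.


A-weighting table: 4000 Hz -> 1.0 dB correction
SPL_A = SPL + correction = 67.6 + (1.0) = 68.6 dBA


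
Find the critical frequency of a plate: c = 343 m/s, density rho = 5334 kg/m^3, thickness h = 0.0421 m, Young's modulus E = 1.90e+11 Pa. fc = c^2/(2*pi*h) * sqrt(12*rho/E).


12*rho/E = 12*5334/1.90e+11 = 3.36884e-07
sqrt(12*rho/E) = sqrt(3.36884e-07) = 0.000580417
c^2/(2*pi*h) = 343^2/(2*pi*0.0421) = 444761
fc = 444761 * 0.000580417 = 258.15 Hz


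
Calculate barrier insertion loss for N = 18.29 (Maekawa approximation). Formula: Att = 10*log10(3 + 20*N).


3 + 20*N = 3 + 20*18.29 = 368.8
Att = 10*log10(368.8) = 25.668 dB


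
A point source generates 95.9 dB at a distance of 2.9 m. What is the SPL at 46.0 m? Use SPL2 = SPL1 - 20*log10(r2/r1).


r2/r1 = 46.0/2.9 = 15.8621
Correction = 20*log10(15.8621) = 24.0072 dB
SPL2 = 95.9 - 24.0072 = 71.893 dB


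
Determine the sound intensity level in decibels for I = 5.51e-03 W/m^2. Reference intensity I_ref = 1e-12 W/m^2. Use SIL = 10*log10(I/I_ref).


I / I_ref = 5.51e-03 / 1e-12 = 5.51e+09
SIL = 10 * log10(5.51e+09) = 97.412 dB


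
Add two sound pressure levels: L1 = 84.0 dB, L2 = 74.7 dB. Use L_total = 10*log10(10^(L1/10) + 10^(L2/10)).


10^(84.0/10) = 2.51189e+08
10^(74.7/10) = 2.95121e+07
Sum = 2.51189e+08 + 2.95121e+07 = 2.80701e+08
L_total = 10*log10(2.80701e+08) = 84.482 dB


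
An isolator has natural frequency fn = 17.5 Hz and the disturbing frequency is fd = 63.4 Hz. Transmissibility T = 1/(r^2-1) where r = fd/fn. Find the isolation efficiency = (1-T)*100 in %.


r = 63.4 / 17.5 = 3.62286
r^2 - 1 = 3.62286^2 - 1 = 12.1251
T = 1/12.1251 = 0.0824735
Efficiency = (1 - 0.0824735)*100 = 91.753 %


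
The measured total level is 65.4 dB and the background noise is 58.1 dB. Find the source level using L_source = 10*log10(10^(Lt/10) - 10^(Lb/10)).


10^(65.4/10) = 3.46737e+06
10^(58.1/10) = 645654
Difference = 3.46737e+06 - 645654 = 2.82172e+06
L_source = 10*log10(2.82172e+06) = 64.505 dB


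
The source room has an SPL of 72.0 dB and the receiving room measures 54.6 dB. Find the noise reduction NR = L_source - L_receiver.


NR = L_source - L_receiver (difference between source and receiving room levels)
NR = 72.0 - 54.6 = 17.4 dB


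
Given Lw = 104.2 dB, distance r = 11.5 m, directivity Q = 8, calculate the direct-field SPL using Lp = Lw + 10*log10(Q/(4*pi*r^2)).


4*pi*r^2 = 4*pi*11.5^2 = 1661.9 m^2
Q / (4*pi*r^2) = 8 / 1661.9 = 0.00481377
Lp = 104.2 + 10*log10(0.00481377) = 81.025 dB


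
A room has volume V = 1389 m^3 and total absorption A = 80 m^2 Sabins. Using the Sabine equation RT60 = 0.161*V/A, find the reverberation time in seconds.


RT60 = 0.161 * 1389 / 80 = 2.7954 s


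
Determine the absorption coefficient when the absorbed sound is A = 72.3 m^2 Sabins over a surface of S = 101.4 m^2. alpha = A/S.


Absorption coefficient = absorbed power / incident power
alpha = A / S = 72.3 / 101.4 = 0.71302


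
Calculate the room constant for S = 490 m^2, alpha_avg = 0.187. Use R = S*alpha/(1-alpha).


R = 490 * 0.187 / (1 - 0.187) = 112.71 m^2


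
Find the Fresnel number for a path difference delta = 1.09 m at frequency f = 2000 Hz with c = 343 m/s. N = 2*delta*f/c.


N = 2*delta*f/c = 2*delta/lambda, where lambda = c/f
lambda = 343 / 2000 = 0.1715 m
N = 2 * 1.09 / 0.1715 = 12.711


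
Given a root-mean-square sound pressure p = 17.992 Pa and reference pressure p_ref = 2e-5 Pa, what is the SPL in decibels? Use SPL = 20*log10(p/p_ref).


p / p_ref = 17.992 / 2e-5 = 899600
SPL = 20 * log10(899600) = 119.08 dB


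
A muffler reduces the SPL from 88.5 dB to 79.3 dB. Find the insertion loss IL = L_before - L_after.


Insertion loss = SPL without muffler - SPL with muffler
IL = 88.5 - 79.3 = 9.2 dB


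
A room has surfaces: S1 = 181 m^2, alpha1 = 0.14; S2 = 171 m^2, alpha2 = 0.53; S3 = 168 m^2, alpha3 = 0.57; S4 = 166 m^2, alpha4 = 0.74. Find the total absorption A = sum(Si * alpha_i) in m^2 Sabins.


181 * 0.14 = 25.34
171 * 0.53 = 90.63
168 * 0.57 = 95.76
166 * 0.74 = 122.84
A_total = 25.34 + 90.63 + 95.76 + 122.84 = 334.57 m^2


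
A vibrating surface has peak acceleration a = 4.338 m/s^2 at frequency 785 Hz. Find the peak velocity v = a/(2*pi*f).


omega = 2*pi*f = 2*pi*785 = 4932.3 rad/s
v = a / omega = 4.338 / 4932.3 = 0.00087951 m/s


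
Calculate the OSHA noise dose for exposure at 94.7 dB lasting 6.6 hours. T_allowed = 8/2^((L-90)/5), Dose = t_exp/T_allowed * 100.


T_allowed = 8 / 2^((94.7 - 90)/5) = 4.16986 hr
Dose = 6.6 / 4.16986 * 100 = 158.28 %


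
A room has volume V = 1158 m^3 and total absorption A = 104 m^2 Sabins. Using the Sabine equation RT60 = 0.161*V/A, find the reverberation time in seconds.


RT60 = 0.161 * 1158 / 104 = 1.7927 s


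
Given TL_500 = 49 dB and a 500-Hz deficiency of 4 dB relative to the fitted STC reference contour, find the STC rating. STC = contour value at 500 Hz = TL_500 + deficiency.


By ASTM E413, STC = value of the fitted reference contour at 500 Hz.
Contour value at 500 Hz = TL_500 + deficiency = 49 + 4 = 53
STC = 53


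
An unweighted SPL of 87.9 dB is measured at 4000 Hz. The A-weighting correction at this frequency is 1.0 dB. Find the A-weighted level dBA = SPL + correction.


A-weighting table: 4000 Hz -> 1.0 dB correction
SPL_A = SPL + correction = 87.9 + (1.0) = 88.9 dBA


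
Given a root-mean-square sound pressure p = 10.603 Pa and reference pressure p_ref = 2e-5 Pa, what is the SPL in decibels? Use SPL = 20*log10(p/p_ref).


p / p_ref = 10.603 / 2e-5 = 530150
SPL = 20 * log10(530150) = 114.49 dB


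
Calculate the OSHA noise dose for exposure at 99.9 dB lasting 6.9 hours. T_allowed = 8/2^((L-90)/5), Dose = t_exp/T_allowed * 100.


T_allowed = 8 / 2^((99.9 - 90)/5) = 2.02792 hr
Dose = 6.9 / 2.02792 * 100 = 340.25 %


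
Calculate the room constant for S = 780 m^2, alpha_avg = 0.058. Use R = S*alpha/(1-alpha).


R = 780 * 0.058 / (1 - 0.058) = 48.025 m^2


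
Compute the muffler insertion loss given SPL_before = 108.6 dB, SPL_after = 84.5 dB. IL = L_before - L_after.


Insertion loss = SPL without muffler - SPL with muffler
IL = 108.6 - 84.5 = 24.1 dB


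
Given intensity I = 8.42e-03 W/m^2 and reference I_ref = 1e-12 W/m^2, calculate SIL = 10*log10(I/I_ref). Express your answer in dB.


I / I_ref = 8.42e-03 / 1e-12 = 8.42e+09
SIL = 10 * log10(8.42e+09) = 99.253 dB


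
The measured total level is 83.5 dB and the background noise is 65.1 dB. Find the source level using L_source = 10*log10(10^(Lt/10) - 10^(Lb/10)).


10^(83.5/10) = 2.23872e+08
10^(65.1/10) = 3.23594e+06
Difference = 2.23872e+08 - 3.23594e+06 = 2.20636e+08
L_source = 10*log10(2.20636e+08) = 83.437 dB


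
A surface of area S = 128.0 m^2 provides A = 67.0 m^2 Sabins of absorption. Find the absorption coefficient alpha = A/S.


Absorption coefficient = absorbed power / incident power
alpha = A / S = 67.0 / 128.0 = 0.52344


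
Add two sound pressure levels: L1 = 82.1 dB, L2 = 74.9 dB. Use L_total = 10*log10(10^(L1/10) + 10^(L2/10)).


10^(82.1/10) = 1.62181e+08
10^(74.9/10) = 3.0903e+07
Sum = 1.62181e+08 + 3.0903e+07 = 1.93084e+08
L_total = 10*log10(1.93084e+08) = 82.857 dB


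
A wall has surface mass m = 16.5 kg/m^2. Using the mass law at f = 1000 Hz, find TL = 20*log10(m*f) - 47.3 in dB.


m * f = 16.5 * 1000 = 16500
20*log10(16500) = 84.3497 dB
TL = 84.3497 - 47.3 = 37.05 dB


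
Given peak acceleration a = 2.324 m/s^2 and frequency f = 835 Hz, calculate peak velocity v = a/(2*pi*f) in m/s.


omega = 2*pi*f = 2*pi*835 = 5246.46 rad/s
v = a / omega = 2.324 / 5246.46 = 0.00044297 m/s


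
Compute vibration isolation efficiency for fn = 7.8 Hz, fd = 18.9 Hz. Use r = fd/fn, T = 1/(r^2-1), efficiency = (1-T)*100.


r = 18.9 / 7.8 = 2.42308
r^2 - 1 = 2.42308^2 - 1 = 4.87132
T = 1/4.87132 = 0.205283
Efficiency = (1 - 0.205283)*100 = 79.472 %


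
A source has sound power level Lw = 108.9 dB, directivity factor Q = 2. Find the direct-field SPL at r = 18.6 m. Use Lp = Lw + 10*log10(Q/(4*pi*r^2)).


4*pi*r^2 = 4*pi*18.6^2 = 4347.46 m^2
Q / (4*pi*r^2) = 2 / 4347.46 = 0.000460039
Lp = 108.9 + 10*log10(0.000460039) = 75.528 dB


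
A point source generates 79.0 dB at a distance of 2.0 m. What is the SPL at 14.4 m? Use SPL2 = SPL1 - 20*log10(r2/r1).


r2/r1 = 14.4/2.0 = 7.2
Correction = 20*log10(7.2) = 17.1466 dB
SPL2 = 79.0 - 17.1466 = 61.853 dB


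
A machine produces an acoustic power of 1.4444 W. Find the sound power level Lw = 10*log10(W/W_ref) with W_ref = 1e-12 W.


W / W_ref = 1.4444 / 1e-12 = 1.4444e+12
Lw = 10 * log10(1.4444e+12) = 121.6 dB


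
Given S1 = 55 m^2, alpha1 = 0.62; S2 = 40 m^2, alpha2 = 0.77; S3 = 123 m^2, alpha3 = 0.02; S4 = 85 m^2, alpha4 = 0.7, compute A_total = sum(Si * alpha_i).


55 * 0.62 = 34.1
40 * 0.77 = 30.8
123 * 0.02 = 2.46
85 * 0.7 = 59.5
A_total = 34.1 + 30.8 + 2.46 + 59.5 = 126.86 m^2


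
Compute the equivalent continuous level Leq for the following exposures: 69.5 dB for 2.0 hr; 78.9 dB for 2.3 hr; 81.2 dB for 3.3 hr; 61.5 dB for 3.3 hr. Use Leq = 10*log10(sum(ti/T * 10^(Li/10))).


T_total = 2.0 + 2.3 + 3.3 + 3.3 = 10.9 hr
(2.0/10.9) * 10^(69.5/10) = 1.63532e+06
(2.3/10.9) * 10^(78.9/10) = 1.63795e+07
(3.3/10.9) * 10^(81.2/10) = 3.99105e+07
(3.3/10.9) * 10^(61.5/10) = 427649
Sum = 1.63532e+06 + 1.63795e+07 + 3.99105e+07 + 427649 = 5.8353e+07
Leq = 10*log10(5.8353e+07) = 77.661 dB


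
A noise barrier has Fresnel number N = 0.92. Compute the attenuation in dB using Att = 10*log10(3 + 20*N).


3 + 20*N = 3 + 20*0.92 = 21.4
Att = 10*log10(21.4) = 13.304 dB


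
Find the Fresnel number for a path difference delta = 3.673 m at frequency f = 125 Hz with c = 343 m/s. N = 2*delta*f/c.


N = 2*delta*f/c = 2*delta/lambda, where lambda = c/f
lambda = 343 / 125 = 2.744 m
N = 2 * 3.673 / 2.744 = 2.6771


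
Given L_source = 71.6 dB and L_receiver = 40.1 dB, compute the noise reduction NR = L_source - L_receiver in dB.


NR = L_source - L_receiver (difference between source and receiving room levels)
NR = 71.6 - 40.1 = 31.5 dB


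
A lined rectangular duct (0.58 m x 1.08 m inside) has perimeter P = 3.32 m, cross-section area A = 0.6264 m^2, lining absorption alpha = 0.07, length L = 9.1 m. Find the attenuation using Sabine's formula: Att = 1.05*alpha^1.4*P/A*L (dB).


alpha^1.4 = 0.07^1.4 = 0.0241622
Attenuation rate = 1.05 * alpha^1.4 * P / A
= 1.05 * 0.0241622 * 3.32 / 0.6264 = 0.134466 dB/m
Total Att = 0.134466 * 9.1 = 1.2236 dB


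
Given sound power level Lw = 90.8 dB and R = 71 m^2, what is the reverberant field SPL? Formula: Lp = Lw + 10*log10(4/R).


4/R = 4/71 = 0.056338
Lp = 90.8 + 10*log10(0.056338) = 78.308 dB


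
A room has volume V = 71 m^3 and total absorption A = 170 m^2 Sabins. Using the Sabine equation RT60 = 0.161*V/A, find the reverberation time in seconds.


RT60 = 0.161 * 71 / 170 = 0.067241 s


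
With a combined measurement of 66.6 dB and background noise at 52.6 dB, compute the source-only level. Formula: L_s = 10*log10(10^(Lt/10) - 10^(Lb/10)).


10^(66.6/10) = 4.57088e+06
10^(52.6/10) = 181970
Difference = 4.57088e+06 - 181970 = 4.38891e+06
L_source = 10*log10(4.38891e+06) = 66.424 dB


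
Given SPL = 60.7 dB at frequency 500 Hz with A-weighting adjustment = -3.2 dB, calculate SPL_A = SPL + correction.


A-weighting table: 500 Hz -> -3.2 dB correction
SPL_A = SPL + correction = 60.7 + (-3.2) = 57.5 dBA


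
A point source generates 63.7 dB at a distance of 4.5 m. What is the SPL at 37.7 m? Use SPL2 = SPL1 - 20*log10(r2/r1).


r2/r1 = 37.7/4.5 = 8.37778
Correction = 20*log10(8.37778) = 18.4626 dB
SPL2 = 63.7 - 18.4626 = 45.237 dB


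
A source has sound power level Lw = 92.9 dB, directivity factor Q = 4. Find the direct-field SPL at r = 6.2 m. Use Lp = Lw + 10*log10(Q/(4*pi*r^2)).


4*pi*r^2 = 4*pi*6.2^2 = 483.051 m^2
Q / (4*pi*r^2) = 4 / 483.051 = 0.0082807
Lp = 92.9 + 10*log10(0.0082807) = 72.081 dB


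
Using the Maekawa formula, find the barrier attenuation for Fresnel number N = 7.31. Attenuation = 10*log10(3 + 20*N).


3 + 20*N = 3 + 20*7.31 = 149.2
Att = 10*log10(149.2) = 21.738 dB


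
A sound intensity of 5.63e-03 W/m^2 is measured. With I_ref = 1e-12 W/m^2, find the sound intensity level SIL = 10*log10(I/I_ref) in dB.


I / I_ref = 5.63e-03 / 1e-12 = 5.63e+09
SIL = 10 * log10(5.63e+09) = 97.505 dB


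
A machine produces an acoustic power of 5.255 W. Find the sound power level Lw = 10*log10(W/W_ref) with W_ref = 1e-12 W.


W / W_ref = 5.255 / 1e-12 = 5.255e+12
Lw = 10 * log10(5.255e+12) = 127.21 dB


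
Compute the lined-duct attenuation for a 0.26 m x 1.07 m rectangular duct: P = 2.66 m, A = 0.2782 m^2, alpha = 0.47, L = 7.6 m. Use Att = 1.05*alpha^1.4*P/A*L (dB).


alpha^1.4 = 0.47^1.4 = 0.347486
Attenuation rate = 1.05 * alpha^1.4 * P / A
= 1.05 * 0.347486 * 2.66 / 0.2782 = 3.4886 dB/m
Total Att = 3.4886 * 7.6 = 26.513 dB


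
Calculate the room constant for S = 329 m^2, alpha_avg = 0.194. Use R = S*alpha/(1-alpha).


R = 329 * 0.194 / (1 - 0.194) = 79.189 m^2


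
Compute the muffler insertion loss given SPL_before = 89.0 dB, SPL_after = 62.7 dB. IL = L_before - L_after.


Insertion loss = SPL without muffler - SPL with muffler
IL = 89.0 - 62.7 = 26.3 dB


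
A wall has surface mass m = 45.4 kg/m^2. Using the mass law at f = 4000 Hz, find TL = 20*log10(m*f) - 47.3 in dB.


m * f = 45.4 * 4000 = 181600
20*log10(181600) = 105.182 dB
TL = 105.182 - 47.3 = 57.882 dB


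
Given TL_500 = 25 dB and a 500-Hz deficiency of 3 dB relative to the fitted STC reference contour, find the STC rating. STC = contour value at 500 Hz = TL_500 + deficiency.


By ASTM E413, STC = value of the fitted reference contour at 500 Hz.
Contour value at 500 Hz = TL_500 + deficiency = 25 + 3 = 28
STC = 28


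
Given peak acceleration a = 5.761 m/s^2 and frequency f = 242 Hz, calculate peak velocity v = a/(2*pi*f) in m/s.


omega = 2*pi*f = 2*pi*242 = 1520.53 rad/s
v = a / omega = 5.761 / 1520.53 = 0.0037888 m/s


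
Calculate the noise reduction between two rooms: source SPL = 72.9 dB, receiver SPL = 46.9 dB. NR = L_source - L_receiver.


NR = L_source - L_receiver (difference between source and receiving room levels)
NR = 72.9 - 46.9 = 26 dB


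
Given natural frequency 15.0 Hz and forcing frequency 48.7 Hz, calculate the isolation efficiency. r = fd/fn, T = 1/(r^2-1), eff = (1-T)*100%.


r = 48.7 / 15.0 = 3.24667
r^2 - 1 = 3.24667^2 - 1 = 9.54087
T = 1/9.54087 = 0.104812
Efficiency = (1 - 0.104812)*100 = 89.519 %


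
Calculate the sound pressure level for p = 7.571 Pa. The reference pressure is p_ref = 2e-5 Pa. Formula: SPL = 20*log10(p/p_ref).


p / p_ref = 7.571 / 2e-5 = 378550
SPL = 20 * log10(378550) = 111.56 dB


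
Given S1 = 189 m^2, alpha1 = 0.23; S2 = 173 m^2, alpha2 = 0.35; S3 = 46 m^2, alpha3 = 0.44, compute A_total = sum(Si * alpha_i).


189 * 0.23 = 43.47
173 * 0.35 = 60.55
46 * 0.44 = 20.24
A_total = 43.47 + 60.55 + 20.24 = 124.26 m^2


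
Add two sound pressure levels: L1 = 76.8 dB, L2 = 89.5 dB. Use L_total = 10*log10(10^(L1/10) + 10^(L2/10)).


10^(76.8/10) = 4.7863e+07
10^(89.5/10) = 8.91251e+08
Sum = 4.7863e+07 + 8.91251e+08 = 9.39114e+08
L_total = 10*log10(9.39114e+08) = 89.727 dB


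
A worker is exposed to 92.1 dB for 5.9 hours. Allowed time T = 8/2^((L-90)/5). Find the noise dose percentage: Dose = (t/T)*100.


T_allowed = 8 / 2^((92.1 - 90)/5) = 5.9794 hr
Dose = 5.9 / 5.9794 * 100 = 98.672 %


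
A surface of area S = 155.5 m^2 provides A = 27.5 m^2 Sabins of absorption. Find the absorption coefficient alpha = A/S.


Absorption coefficient = absorbed power / incident power
alpha = A / S = 27.5 / 155.5 = 0.17685


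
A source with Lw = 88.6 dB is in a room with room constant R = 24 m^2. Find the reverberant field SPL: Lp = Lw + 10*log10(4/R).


4/R = 4/24 = 0.166667
Lp = 88.6 + 10*log10(0.166667) = 80.818 dB


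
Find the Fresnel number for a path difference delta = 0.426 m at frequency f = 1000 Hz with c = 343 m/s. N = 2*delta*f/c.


N = 2*delta*f/c = 2*delta/lambda, where lambda = c/f
lambda = 343 / 1000 = 0.343 m
N = 2 * 0.426 / 0.343 = 2.484


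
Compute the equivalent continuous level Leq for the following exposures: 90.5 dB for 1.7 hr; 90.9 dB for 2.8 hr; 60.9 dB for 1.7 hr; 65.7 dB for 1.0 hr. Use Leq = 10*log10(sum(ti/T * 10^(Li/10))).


T_total = 1.7 + 2.8 + 1.7 + 1.0 = 7.2 hr
(1.7/7.2) * 10^(90.5/10) = 2.64921e+08
(2.8/7.2) * 10^(90.9/10) = 4.78438e+08
(1.7/7.2) * 10^(60.9/10) = 290480
(1.0/7.2) * 10^(65.7/10) = 516021
Sum = 2.64921e+08 + 4.78438e+08 + 290480 + 516021 = 7.44166e+08
Leq = 10*log10(7.44166e+08) = 88.717 dB


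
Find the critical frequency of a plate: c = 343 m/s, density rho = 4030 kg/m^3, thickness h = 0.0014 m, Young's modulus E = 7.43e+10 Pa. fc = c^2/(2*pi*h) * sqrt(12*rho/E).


12*rho/E = 12*4030/7.43e+10 = 6.50875e-07
sqrt(12*rho/E) = sqrt(6.50875e-07) = 0.000806768
c^2/(2*pi*h) = 343^2/(2*pi*0.0014) = 1.33746e+07
fc = 1.33746e+07 * 0.000806768 = 10790 Hz


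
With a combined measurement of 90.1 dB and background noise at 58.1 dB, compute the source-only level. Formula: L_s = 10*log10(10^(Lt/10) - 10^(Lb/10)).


10^(90.1/10) = 1.02329e+09
10^(58.1/10) = 645654
Difference = 1.02329e+09 - 645654 = 1.02264e+09
L_source = 10*log10(1.02264e+09) = 90.097 dB


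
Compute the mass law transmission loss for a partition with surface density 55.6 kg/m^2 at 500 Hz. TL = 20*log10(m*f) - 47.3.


m * f = 55.6 * 500 = 27800
20*log10(27800) = 88.8809 dB
TL = 88.8809 - 47.3 = 41.581 dB


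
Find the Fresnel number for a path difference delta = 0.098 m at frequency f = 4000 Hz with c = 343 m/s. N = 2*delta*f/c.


N = 2*delta*f/c = 2*delta/lambda, where lambda = c/f
lambda = 343 / 4000 = 0.08575 m
N = 2 * 0.098 / 0.08575 = 2.2857


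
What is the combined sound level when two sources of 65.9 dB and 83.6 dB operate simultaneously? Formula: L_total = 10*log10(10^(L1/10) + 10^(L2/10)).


10^(65.9/10) = 3.89045e+06
10^(83.6/10) = 2.29087e+08
Sum = 3.89045e+06 + 2.29087e+08 = 2.32977e+08
L_total = 10*log10(2.32977e+08) = 83.673 dB


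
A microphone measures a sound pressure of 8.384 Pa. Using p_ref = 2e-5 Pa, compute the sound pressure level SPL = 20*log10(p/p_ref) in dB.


p / p_ref = 8.384 / 2e-5 = 419200
SPL = 20 * log10(419200) = 112.45 dB


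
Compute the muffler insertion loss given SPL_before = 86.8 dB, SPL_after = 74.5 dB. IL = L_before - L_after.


Insertion loss = SPL without muffler - SPL with muffler
IL = 86.8 - 74.5 = 12.3 dB


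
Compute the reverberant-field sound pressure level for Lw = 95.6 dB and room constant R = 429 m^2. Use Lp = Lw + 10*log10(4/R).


4/R = 4/429 = 0.00932401
Lp = 95.6 + 10*log10(0.00932401) = 75.296 dB


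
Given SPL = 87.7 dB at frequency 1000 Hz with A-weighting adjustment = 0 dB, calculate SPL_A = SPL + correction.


A-weighting table: 1000 Hz -> 0 dB correction
SPL_A = SPL + correction = 87.7 + (0) = 87.7 dBA


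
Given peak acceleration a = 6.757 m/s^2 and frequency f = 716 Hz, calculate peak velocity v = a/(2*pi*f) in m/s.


omega = 2*pi*f = 2*pi*716 = 4498.76 rad/s
v = a / omega = 6.757 / 4498.76 = 0.001502 m/s


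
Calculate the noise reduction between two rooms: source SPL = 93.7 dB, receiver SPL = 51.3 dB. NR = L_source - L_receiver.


NR = L_source - L_receiver (difference between source and receiving room levels)
NR = 93.7 - 51.3 = 42.4 dB


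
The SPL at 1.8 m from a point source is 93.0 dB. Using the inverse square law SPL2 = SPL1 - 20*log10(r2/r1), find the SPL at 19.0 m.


r2/r1 = 19.0/1.8 = 10.5556
Correction = 20*log10(10.5556) = 20.4697 dB
SPL2 = 93.0 - 20.4697 = 72.53 dB


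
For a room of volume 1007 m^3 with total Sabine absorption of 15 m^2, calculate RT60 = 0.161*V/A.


RT60 = 0.161 * 1007 / 15 = 10.808 s


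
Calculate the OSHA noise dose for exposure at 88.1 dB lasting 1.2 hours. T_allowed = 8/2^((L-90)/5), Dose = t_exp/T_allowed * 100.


T_allowed = 8 / 2^((88.1 - 90)/5) = 10.4107 hr
Dose = 1.2 / 10.4107 * 100 = 11.527 %


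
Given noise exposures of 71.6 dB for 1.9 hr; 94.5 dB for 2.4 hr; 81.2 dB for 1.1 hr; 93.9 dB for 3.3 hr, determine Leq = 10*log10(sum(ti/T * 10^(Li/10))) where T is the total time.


T_total = 1.9 + 2.4 + 1.1 + 3.3 = 8.7 hr
(1.9/8.7) * 10^(71.6/10) = 3.15671e+06
(2.4/8.7) * 10^(94.5/10) = 7.77485e+08
(1.1/8.7) * 10^(81.2/10) = 1.66676e+07
(3.3/8.7) * 10^(93.9/10) = 9.31096e+08
Sum = 3.15671e+06 + 7.77485e+08 + 1.66676e+07 + 9.31096e+08 = 1.72841e+09
Leq = 10*log10(1.72841e+09) = 92.376 dB


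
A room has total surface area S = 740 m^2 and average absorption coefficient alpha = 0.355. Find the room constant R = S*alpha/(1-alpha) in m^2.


R = 740 * 0.355 / (1 - 0.355) = 407.29 m^2


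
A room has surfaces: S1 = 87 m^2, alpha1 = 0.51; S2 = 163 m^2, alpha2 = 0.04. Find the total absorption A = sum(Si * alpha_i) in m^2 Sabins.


87 * 0.51 = 44.37
163 * 0.04 = 6.52
A_total = 44.37 + 6.52 = 50.89 m^2


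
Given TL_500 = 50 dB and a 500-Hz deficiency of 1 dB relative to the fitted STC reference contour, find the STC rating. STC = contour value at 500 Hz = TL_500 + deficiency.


By ASTM E413, STC = value of the fitted reference contour at 500 Hz.
Contour value at 500 Hz = TL_500 + deficiency = 50 + 1 = 51
STC = 51


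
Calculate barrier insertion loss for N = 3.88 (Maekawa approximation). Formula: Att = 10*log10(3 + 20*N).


3 + 20*N = 3 + 20*3.88 = 80.6
Att = 10*log10(80.6) = 19.063 dB


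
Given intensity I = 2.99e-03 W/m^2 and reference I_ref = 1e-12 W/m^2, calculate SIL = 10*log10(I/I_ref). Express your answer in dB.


I / I_ref = 2.99e-03 / 1e-12 = 2.99e+09
SIL = 10 * log10(2.99e+09) = 94.757 dB


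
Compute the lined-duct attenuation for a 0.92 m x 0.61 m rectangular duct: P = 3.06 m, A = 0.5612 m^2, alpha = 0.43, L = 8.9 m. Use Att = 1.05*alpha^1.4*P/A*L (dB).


alpha^1.4 = 0.43^1.4 = 0.3068
Attenuation rate = 1.05 * alpha^1.4 * P / A
= 1.05 * 0.3068 * 3.06 / 0.5612 = 1.7565 dB/m
Total Att = 1.7565 * 8.9 = 15.633 dB


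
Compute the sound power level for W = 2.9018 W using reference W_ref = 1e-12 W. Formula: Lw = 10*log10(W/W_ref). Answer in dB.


W / W_ref = 2.9018 / 1e-12 = 2.9018e+12
Lw = 10 * log10(2.9018e+12) = 124.63 dB


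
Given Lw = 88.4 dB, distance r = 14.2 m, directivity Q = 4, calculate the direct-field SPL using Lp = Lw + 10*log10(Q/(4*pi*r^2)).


4*pi*r^2 = 4*pi*14.2^2 = 2533.88 m^2
Q / (4*pi*r^2) = 4 / 2533.88 = 0.00157861
Lp = 88.4 + 10*log10(0.00157861) = 60.383 dB


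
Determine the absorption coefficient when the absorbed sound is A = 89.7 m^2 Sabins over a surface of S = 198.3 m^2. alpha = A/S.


Absorption coefficient = absorbed power / incident power
alpha = A / S = 89.7 / 198.3 = 0.45234


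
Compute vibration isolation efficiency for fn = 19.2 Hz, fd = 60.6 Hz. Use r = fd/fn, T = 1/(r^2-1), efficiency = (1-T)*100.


r = 60.6 / 19.2 = 3.15625
r^2 - 1 = 3.15625^2 - 1 = 8.96191
T = 1/8.96191 = 0.111583
Efficiency = (1 - 0.111583)*100 = 88.842 %


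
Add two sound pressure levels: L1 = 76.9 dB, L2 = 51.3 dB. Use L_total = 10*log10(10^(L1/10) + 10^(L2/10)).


10^(76.9/10) = 4.89779e+07
10^(51.3/10) = 134896
Sum = 4.89779e+07 + 134896 = 4.91128e+07
L_total = 10*log10(4.91128e+07) = 76.912 dB


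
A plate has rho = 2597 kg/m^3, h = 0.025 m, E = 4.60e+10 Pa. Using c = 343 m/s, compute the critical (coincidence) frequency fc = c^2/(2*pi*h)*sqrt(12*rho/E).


12*rho/E = 12*2597/4.60e+10 = 6.77478e-07
sqrt(12*rho/E) = sqrt(6.77478e-07) = 0.000823091
c^2/(2*pi*h) = 343^2/(2*pi*0.025) = 748977
fc = 748977 * 0.000823091 = 616.48 Hz


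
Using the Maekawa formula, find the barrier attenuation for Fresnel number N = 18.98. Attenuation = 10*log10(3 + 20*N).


3 + 20*N = 3 + 20*18.98 = 382.6
Att = 10*log10(382.6) = 25.827 dB


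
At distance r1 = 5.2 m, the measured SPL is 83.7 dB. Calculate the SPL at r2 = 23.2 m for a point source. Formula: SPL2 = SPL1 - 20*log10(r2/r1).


r2/r1 = 23.2/5.2 = 4.46154
Correction = 20*log10(4.46154) = 12.9897 dB
SPL2 = 83.7 - 12.9897 = 70.71 dB


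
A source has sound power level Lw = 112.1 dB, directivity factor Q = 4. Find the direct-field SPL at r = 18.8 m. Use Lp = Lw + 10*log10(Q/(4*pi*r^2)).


4*pi*r^2 = 4*pi*18.8^2 = 4441.46 m^2
Q / (4*pi*r^2) = 4 / 4441.46 = 0.000900605
Lp = 112.1 + 10*log10(0.000900605) = 81.645 dB


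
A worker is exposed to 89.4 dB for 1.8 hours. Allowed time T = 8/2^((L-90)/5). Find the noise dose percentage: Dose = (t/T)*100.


T_allowed = 8 / 2^((89.4 - 90)/5) = 8.69388 hr
Dose = 1.8 / 8.69388 * 100 = 20.704 %


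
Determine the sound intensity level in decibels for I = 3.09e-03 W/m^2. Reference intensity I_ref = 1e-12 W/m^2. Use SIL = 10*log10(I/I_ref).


I / I_ref = 3.09e-03 / 1e-12 = 3.09e+09
SIL = 10 * log10(3.09e+09) = 94.9 dB


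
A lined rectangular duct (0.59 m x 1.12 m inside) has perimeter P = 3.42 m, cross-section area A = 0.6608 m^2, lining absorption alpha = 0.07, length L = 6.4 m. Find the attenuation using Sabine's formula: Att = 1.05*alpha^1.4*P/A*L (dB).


alpha^1.4 = 0.07^1.4 = 0.0241622
Attenuation rate = 1.05 * alpha^1.4 * P / A
= 1.05 * 0.0241622 * 3.42 / 0.6608 = 0.131305 dB/m
Total Att = 0.131305 * 6.4 = 0.84035 dB


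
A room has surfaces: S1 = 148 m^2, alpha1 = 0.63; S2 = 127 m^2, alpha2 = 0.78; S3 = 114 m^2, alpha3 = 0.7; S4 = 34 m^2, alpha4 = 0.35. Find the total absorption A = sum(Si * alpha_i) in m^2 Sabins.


148 * 0.63 = 93.24
127 * 0.78 = 99.06
114 * 0.7 = 79.8
34 * 0.35 = 11.9
A_total = 93.24 + 99.06 + 79.8 + 11.9 = 284 m^2


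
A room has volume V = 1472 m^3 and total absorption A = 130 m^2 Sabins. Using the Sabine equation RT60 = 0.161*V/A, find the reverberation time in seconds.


RT60 = 0.161 * 1472 / 130 = 1.823 s


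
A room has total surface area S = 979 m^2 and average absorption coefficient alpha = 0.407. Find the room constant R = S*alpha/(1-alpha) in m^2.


R = 979 * 0.407 / (1 - 0.407) = 671.93 m^2


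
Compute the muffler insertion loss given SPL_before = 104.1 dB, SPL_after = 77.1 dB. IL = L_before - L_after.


Insertion loss = SPL without muffler - SPL with muffler
IL = 104.1 - 77.1 = 27 dB


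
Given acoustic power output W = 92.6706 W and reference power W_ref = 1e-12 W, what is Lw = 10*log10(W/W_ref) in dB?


W / W_ref = 92.6706 / 1e-12 = 9.26706e+13
Lw = 10 * log10(9.26706e+13) = 139.67 dB


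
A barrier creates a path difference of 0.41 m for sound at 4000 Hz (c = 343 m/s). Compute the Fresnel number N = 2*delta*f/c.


N = 2*delta*f/c = 2*delta/lambda, where lambda = c/f
lambda = 343 / 4000 = 0.08575 m
N = 2 * 0.41 / 0.08575 = 9.5627


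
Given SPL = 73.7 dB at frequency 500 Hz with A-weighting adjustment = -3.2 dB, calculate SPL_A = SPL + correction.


A-weighting table: 500 Hz -> -3.2 dB correction
SPL_A = SPL + correction = 73.7 + (-3.2) = 70.5 dBA


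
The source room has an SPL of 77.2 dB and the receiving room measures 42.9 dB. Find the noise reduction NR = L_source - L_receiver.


NR = L_source - L_receiver (difference between source and receiving room levels)
NR = 77.2 - 42.9 = 34.3 dB


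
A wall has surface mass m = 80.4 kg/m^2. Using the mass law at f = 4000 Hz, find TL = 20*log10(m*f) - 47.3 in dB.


m * f = 80.4 * 4000 = 321600
20*log10(321600) = 110.146 dB
TL = 110.146 - 47.3 = 62.846 dB


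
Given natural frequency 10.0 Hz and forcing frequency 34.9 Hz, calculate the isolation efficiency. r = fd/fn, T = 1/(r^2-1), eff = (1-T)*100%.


r = 34.9 / 10.0 = 3.49
r^2 - 1 = 3.49^2 - 1 = 11.1801
T = 1/11.1801 = 0.0894446
Efficiency = (1 - 0.0894446)*100 = 91.056 %


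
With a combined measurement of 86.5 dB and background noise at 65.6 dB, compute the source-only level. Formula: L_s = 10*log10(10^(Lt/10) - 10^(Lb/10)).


10^(86.5/10) = 4.46684e+08
10^(65.6/10) = 3.63078e+06
Difference = 4.46684e+08 - 3.63078e+06 = 4.43053e+08
L_source = 10*log10(4.43053e+08) = 86.465 dB


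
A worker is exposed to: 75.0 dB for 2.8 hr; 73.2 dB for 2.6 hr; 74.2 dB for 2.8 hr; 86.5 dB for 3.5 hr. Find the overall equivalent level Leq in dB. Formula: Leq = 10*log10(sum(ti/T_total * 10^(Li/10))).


T_total = 2.8 + 2.6 + 2.8 + 3.5 = 11.7 hr
(2.8/11.7) * 10^(75.0/10) = 7.56784e+06
(2.6/11.7) * 10^(73.2/10) = 4.64288e+06
(2.8/11.7) * 10^(74.2/10) = 6.29466e+06
(3.5/11.7) * 10^(86.5/10) = 1.33623e+08
Sum = 7.56784e+06 + 4.64288e+06 + 6.29466e+06 + 1.33623e+08 = 1.52128e+08
Leq = 10*log10(1.52128e+08) = 81.822 dB


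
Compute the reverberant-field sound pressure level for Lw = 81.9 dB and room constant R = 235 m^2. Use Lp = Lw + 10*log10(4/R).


4/R = 4/235 = 0.0170213
Lp = 81.9 + 10*log10(0.0170213) = 64.21 dB


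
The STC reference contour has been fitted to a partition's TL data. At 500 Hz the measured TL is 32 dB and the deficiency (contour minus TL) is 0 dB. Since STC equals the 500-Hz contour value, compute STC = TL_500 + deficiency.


By ASTM E413, STC = value of the fitted reference contour at 500 Hz.
Contour value at 500 Hz = TL_500 + deficiency = 32 + 0 = 32
STC = 32


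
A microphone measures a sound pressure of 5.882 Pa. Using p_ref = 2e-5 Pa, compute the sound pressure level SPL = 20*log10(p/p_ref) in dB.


p / p_ref = 5.882 / 2e-5 = 294100
SPL = 20 * log10(294100) = 109.37 dB


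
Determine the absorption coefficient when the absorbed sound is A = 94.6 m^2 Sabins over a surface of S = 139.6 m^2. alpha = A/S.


Absorption coefficient = absorbed power / incident power
alpha = A / S = 94.6 / 139.6 = 0.67765


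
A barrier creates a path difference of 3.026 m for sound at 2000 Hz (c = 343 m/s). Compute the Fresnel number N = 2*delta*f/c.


N = 2*delta*f/c = 2*delta/lambda, where lambda = c/f
lambda = 343 / 2000 = 0.1715 m
N = 2 * 3.026 / 0.1715 = 35.289


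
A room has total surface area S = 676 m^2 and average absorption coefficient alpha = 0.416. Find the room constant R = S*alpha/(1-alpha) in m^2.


R = 676 * 0.416 / (1 - 0.416) = 481.53 m^2


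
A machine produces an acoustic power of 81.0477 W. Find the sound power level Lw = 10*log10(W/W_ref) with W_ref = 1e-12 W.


W / W_ref = 81.0477 / 1e-12 = 8.10477e+13
Lw = 10 * log10(8.10477e+13) = 139.09 dB


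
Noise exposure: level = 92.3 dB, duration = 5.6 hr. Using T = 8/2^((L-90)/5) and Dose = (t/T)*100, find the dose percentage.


T_allowed = 8 / 2^((92.3 - 90)/5) = 5.81589 hr
Dose = 5.6 / 5.81589 * 100 = 96.288 %


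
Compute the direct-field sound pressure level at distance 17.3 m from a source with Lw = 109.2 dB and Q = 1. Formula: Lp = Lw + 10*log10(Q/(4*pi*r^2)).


4*pi*r^2 = 4*pi*17.3^2 = 3760.99 m^2
Q / (4*pi*r^2) = 1 / 3760.99 = 0.000265887
Lp = 109.2 + 10*log10(0.000265887) = 73.447 dB


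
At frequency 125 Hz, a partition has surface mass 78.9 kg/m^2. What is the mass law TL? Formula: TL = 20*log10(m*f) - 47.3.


m * f = 78.9 * 125 = 9862.5
20*log10(9862.5) = 79.8797 dB
TL = 79.8797 - 47.3 = 32.58 dB


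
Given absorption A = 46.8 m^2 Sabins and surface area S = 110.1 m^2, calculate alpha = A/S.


Absorption coefficient = absorbed power / incident power
alpha = A / S = 46.8 / 110.1 = 0.42507


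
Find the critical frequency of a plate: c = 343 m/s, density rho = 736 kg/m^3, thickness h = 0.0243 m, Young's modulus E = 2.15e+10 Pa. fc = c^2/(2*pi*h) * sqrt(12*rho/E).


12*rho/E = 12*736/2.15e+10 = 4.10791e-07
sqrt(12*rho/E) = sqrt(4.10791e-07) = 0.00064093
c^2/(2*pi*h) = 343^2/(2*pi*0.0243) = 770552
fc = 770552 * 0.00064093 = 493.87 Hz


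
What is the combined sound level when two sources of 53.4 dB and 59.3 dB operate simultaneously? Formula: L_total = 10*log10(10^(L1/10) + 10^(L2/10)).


10^(53.4/10) = 218776
10^(59.3/10) = 851138
Sum = 218776 + 851138 = 1.06991e+06
L_total = 10*log10(1.06991e+06) = 60.293 dB


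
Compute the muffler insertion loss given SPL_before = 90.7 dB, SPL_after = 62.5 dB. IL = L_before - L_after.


Insertion loss = SPL without muffler - SPL with muffler
IL = 90.7 - 62.5 = 28.2 dB


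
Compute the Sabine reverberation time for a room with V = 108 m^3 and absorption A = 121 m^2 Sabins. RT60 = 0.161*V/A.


RT60 = 0.161 * 108 / 121 = 0.1437 s


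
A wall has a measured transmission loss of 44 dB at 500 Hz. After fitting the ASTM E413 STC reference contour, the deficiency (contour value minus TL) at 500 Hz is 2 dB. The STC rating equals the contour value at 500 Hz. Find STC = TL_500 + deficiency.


By ASTM E413, STC = value of the fitted reference contour at 500 Hz.
Contour value at 500 Hz = TL_500 + deficiency = 44 + 2 = 46
STC = 46


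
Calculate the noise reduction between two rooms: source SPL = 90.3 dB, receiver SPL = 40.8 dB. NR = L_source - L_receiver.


NR = L_source - L_receiver (difference between source and receiving room levels)
NR = 90.3 - 40.8 = 49.5 dB


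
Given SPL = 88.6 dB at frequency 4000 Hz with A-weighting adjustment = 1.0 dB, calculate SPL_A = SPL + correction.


A-weighting table: 4000 Hz -> 1.0 dB correction
SPL_A = SPL + correction = 88.6 + (1.0) = 89.6 dBA


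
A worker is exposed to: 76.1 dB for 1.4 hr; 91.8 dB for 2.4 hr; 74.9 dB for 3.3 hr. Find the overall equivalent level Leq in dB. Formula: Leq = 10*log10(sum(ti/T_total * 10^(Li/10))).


T_total = 1.4 + 2.4 + 3.3 = 7.1 hr
(1.4/7.1) * 10^(76.1/10) = 8.03285e+06
(2.4/7.1) * 10^(91.8/10) = 5.11626e+08
(3.3/7.1) * 10^(74.9/10) = 1.43633e+07
Sum = 8.03285e+06 + 5.11626e+08 + 1.43633e+07 = 5.34022e+08
Leq = 10*log10(5.34022e+08) = 87.276 dB


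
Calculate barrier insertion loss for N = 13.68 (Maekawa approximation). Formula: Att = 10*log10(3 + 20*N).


3 + 20*N = 3 + 20*13.68 = 276.6
Att = 10*log10(276.6) = 24.419 dB


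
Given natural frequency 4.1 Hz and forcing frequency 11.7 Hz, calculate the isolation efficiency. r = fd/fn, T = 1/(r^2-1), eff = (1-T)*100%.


r = 11.7 / 4.1 = 2.85366
r^2 - 1 = 2.85366^2 - 1 = 7.14338
T = 1/7.14338 = 0.13999
Efficiency = (1 - 0.13999)*100 = 86.001 %


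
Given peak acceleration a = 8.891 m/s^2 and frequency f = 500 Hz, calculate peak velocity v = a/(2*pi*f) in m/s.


omega = 2*pi*f = 2*pi*500 = 3141.59 rad/s
v = a / omega = 8.891 / 3141.59 = 0.0028301 m/s


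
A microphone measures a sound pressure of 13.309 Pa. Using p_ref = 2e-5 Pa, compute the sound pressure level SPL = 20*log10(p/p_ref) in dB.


p / p_ref = 13.309 / 2e-5 = 665450
SPL = 20 * log10(665450) = 116.46 dB


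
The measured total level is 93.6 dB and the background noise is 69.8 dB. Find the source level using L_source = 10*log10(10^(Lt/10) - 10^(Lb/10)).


10^(93.6/10) = 2.29087e+09
10^(69.8/10) = 9.54993e+06
Difference = 2.29087e+09 - 9.54993e+06 = 2.28132e+09
L_source = 10*log10(2.28132e+09) = 93.582 dB


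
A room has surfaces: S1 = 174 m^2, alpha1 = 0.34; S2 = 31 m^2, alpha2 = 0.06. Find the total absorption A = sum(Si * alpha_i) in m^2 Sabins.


174 * 0.34 = 59.16
31 * 0.06 = 1.86
A_total = 59.16 + 1.86 = 61.02 m^2


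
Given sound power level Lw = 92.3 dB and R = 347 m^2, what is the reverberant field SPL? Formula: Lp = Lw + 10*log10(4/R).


4/R = 4/347 = 0.0115274
Lp = 92.3 + 10*log10(0.0115274) = 72.917 dB


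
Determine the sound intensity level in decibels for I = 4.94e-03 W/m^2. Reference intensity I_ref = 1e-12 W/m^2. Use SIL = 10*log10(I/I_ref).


I / I_ref = 4.94e-03 / 1e-12 = 4.94e+09
SIL = 10 * log10(4.94e+09) = 96.937 dB


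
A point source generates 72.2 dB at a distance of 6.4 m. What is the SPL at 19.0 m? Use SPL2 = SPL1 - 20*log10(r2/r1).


r2/r1 = 19.0/6.4 = 2.96875
Correction = 20*log10(2.96875) = 9.45147 dB
SPL2 = 72.2 - 9.45147 = 62.749 dB


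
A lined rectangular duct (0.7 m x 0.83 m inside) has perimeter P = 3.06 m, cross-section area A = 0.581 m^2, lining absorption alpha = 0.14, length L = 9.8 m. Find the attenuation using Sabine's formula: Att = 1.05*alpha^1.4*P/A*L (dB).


alpha^1.4 = 0.14^1.4 = 0.0637645
Attenuation rate = 1.05 * alpha^1.4 * P / A
= 1.05 * 0.0637645 * 3.06 / 0.581 = 0.352625 dB/m
Total Att = 0.352625 * 9.8 = 3.4557 dB


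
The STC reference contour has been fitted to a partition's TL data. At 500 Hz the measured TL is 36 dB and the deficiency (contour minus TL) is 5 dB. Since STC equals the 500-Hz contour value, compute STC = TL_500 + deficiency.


By ASTM E413, STC = value of the fitted reference contour at 500 Hz.
Contour value at 500 Hz = TL_500 + deficiency = 36 + 5 = 41
STC = 41


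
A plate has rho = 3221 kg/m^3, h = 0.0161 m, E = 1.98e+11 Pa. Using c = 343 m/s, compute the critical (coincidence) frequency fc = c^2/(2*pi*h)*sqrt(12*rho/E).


12*rho/E = 12*3221/1.98e+11 = 1.95212e-07
sqrt(12*rho/E) = sqrt(1.95212e-07) = 0.000441828
c^2/(2*pi*h) = 343^2/(2*pi*0.0161) = 1.16301e+06
fc = 1.16301e+06 * 0.000441828 = 513.85 Hz


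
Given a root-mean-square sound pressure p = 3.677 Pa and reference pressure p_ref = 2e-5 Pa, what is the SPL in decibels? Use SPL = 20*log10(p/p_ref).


p / p_ref = 3.677 / 2e-5 = 183850
SPL = 20 * log10(183850) = 105.29 dB


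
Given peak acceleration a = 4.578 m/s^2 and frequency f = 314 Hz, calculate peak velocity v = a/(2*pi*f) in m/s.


omega = 2*pi*f = 2*pi*314 = 1972.92 rad/s
v = a / omega = 4.578 / 1972.92 = 0.0023204 m/s


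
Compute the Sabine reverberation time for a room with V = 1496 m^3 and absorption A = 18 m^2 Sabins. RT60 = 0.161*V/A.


RT60 = 0.161 * 1496 / 18 = 13.381 s
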